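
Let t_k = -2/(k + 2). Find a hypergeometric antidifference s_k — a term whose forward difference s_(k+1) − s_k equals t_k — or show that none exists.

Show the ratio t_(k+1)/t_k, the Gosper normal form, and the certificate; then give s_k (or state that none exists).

t_(k+1)/t_k = (k + 2)/(k + 3).
Take A(k)=k + 2, B(k)=k + 3, C(k)=1.
Key eq: (k + 2)·f(k+1) = (k + 2)·f(k) + (1).
Degrees (1,1,0) ⇒ d ≤ 0.
f = c0 ⇒ A·f(k+1) − B(k−1)·f(k) − C = -1. The system {-1 = 0} is inconsistent; no antidifference.

none (Gosper's algorithm certifies no s_k)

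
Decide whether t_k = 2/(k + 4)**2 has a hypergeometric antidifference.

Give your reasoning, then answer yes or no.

No — the linear system for f has no solution.

The ratio is (k + 4)**2/(k + 5)**2.
A = k**2 + 8*k + 16, B = k**2 + 10*k + 25, C = 1.
f must satisfy (k**2 + 8*k + 16)·f(k+1) − (k**2 + 8*k + 16)·f(k) = 1.
deg f ≤ 0 (via 2,2,0).
Generic f = c0 gives residual -1; -1 = 0 cannot hold, so t_k is not Gosper-summable.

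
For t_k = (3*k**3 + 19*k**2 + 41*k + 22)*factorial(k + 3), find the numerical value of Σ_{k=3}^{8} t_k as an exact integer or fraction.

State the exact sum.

Σ = 132683416560

r(k) = (3*k**4 + 40*k**3 + 200*k**2 + 437*k + 340)/(3*k**3 + 19*k**2 + 41*k + 22) after simplifying.
A = k + 4, B = 1, C = k**3 + 19*k**2/3 + 41*k/3 + 22/3.
f must satisfy (k + 4)·f(k+1) − (1)·f(k) = k**3 + 19*k**2/3 + 41*k/3 + 22/3.
Bound: deg f ≤ 2.
A polynomial solution: f(k) = (3*k**2 + 4*k - 2)/3.
R(k) = B(k−1)·f(k)/C(k) = (3*k**2 + 4*k - 2)/(3*k**3 + 19*k**2 + 41*k + 22); s_k = R·t_k = (3*k**2 + 4*k - 2)*factorial(k + 3).
Δs = (3*k**3 + 19*k**2 + 41*k + 22)*factorial(k + 3), as required.
Evaluate s at k=9 and k=3: 132683443200 and 26640; difference 132683416560.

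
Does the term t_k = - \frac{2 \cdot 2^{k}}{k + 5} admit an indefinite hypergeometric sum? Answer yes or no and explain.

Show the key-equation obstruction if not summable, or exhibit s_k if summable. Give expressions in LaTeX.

No — key equation has no polynomial f.

r(k) = 2*(k + 5)/(k + 6) after simplifying.
Gosper form: A/B · C(k+1)/C(k) with A=2*k + 10, B=k + 6, C=1.
Need (2*k + 10)·f(k+1) − (k + 5)·f(k) = 1.
d = -1 from the (1,1,0) case.
Negative degree bound (-1): no f exists, t_k not Gosper-summable.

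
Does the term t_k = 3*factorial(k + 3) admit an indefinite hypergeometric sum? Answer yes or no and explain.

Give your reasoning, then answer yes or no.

Compute t_(k+1)/t_k: get k + 4.
Normal form (A,B,C) = (k + 4, 1, 1).
Key eq: (k + 4)·f(k+1) = (1)·f(k) + (1).
d = -1 from the (1,0,0) case.
deg f ≤ -1 is impossible — no certificate.

No — t_k has no hypergeometric antidifference.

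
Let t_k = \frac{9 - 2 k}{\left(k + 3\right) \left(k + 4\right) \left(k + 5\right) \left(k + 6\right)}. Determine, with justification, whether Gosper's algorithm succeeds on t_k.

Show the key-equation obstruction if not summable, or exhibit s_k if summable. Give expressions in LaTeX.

Yes. s_k = \frac{k \left(k^{2} + 12 k + 77\right)}{30 \left(k + 3\right) \left(k + 4\right) \left(k + 5\right)}.

Ratio r(k) = (k + 3)*(2*k - 7)/((k + 7)*(2*k - 9)).
Factor: A=k + 3; B=k + 7; C=k - 9/2.
f must satisfy (k + 3)·f(k+1) − (k + 6)·f(k) = k - 9/2.
Degrees (1,1,1) ⇒ d ≤ 3.
A polynomial solution: f(k) = -k*(k**2 + 12*k + 77)/60.
R(k) = B(k−1)·f(k)/C(k) = -k*(k + 6)*(k**2 + 12*k + 77)/(30*(2*k - 9)); s_k = R·t_k = k*(k**2 + 12*k + 77)/(30*(k + 3)*(k + 4)*(k + 5)).
Verify: (9 - 2*k)/(k**4 + 18*k**3 + 119*k**2 + 342*k + 360) matches t_k.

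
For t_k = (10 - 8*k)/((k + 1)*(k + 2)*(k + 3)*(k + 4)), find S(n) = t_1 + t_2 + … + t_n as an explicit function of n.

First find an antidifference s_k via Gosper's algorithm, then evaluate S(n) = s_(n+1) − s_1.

The ratio is (k + 1)*(4*k - 1)/((k + 5)*(4*k - 5)).
A = k + 1, B = k + 5, C = k - 5/4.
Set up (k + 1)·f(k+1) − (k + 4)·f(k) − (k - 5/4) = 0.
d = 3 from the (1,1,1) case.
A polynomial solution: f(k) = -k*(k**2 + 6*k + 23)/24.
Get s_k = R·t_k = k*(k**2 + 6*k + 23)/(3*(k + 1)*(k + 2)*(k + 3)) with R(k) = B(k−1)f(k)/C(k) = -k*(k + 4)*(k**2 + 6*k + 23)/(6*(4*k - 5)).
Check: Δs_k = 2*(5 - 4*k)/(k**4 + 10*k**3 + 35*k**2 + 50*k + 24). ✓
Σ_(k=1)^n t_k = s_(n+1) − s_(1) = ((n**3 + 9*n**2 + 38*n + 30)/(3*(n**3 + 9*n**2 + 26*n + 24))) − (5/12), i.e. n*(-n**2 - 9*n + 22)/(12*(n**3 + 9*n**2 + 26*n + 24)).

S(n) = n*(-n**2 - 9*n + 22)/(12*(n**3 + 9*n**2 + 26*n + 24))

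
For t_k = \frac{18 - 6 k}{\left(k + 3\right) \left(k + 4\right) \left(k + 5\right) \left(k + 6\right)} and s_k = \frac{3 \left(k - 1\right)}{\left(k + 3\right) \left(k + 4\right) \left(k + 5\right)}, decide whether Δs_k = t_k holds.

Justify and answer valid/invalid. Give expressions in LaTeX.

valid (s_(k+1) − s_k reduces to t_k)

s_(k+1) = 3*k/((k + 4)*(k + 5)*(k + 6))
s_(k+1) − s_k = 6*(3 - k)/(k**4 + 18*k**3 + 119*k**2 + 342*k + 360)
(s_(k+1) − s_k) − t_k = 0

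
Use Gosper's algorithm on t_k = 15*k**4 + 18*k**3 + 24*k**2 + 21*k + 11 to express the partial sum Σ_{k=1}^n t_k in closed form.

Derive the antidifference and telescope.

S(n) = n*(3*n**4 + 12*n**3 + 22*n**2 + 27*n + 25)

Compute t_(k+1)/t_k: get (15*k**4 + 78*k**3 + 168*k**2 + 183*k + 89)/(15*k**4 + 18*k**3 + 24*k**2 + 21*k + 11).
So A=1 and B=1, with C=k**4 + 6*k**3/5 + 8*k**2/5 + 7*k/5 + 11/15.
Need (1)·f(k+1) − (1)·f(k) = k**4 + 6*k**3/5 + 8*k**2/5 + 7*k/5 + 11/15.
deg f ≤ 5 (via 0,0,4).
Coefficient equations give f(k) = k*(3*k**4 - 3*k**3 + 4*k**2 + 3*k + 4)/15.
Certificate R = B(k−1)f/C = k*(3*k**4 - 3*k**3 + 4*k**2 + 3*k + 4)/(15*k**4 + 18*k**3 + 24*k**2 + 21*k + 11) gives s_k = k*(3*k**4 - 3*k**3 + 4*k**2 + 3*k + 4).
Check: Δs_k = 15*k**4 + 18*k**3 + 24*k**2 + 21*k + 11. ✓
Telescope: S(n) = s_(n+1) − s_(1) = 3*n**5 + 12*n**4 + 22*n**3 + 27*n**2 + 25*n + 11 − (11) = n*(3*n**4 + 12*n**3 + 22*n**2 + 27*n + 25).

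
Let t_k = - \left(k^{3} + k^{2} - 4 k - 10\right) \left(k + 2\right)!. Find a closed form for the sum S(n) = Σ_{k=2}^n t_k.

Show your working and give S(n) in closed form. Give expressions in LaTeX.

Compute t_(k+1)/t_k: get (k**4 + 7*k**3 + 13*k**2 - 9*k - 36)/(k**3 + k**2 - 4*k - 10).
Gosper form: A/B · C(k+1)/C(k) with A=k + 3, B=1, C=k**3 + k**2 - 4*k - 10.
Set up (k + 3)·f(k+1) − (1)·f(k) − (k**3 + k**2 - 4*k - 10) = 0.
Bound: deg f ≤ 2.
A polynomial solution: f(k) = k**2 - 3*k - 2.
R(k) = B(k−1)·f(k)/C(k) = (k**2 - 3*k - 2)/(k**3 + k**2 - 4*k - 10); s_k = R·t_k = (-k**2 + 3*k + 2)*factorial(k + 2).
Δs = -(k**3 + k**2 - 4*k - 10)*factorial(k + 2), as required.
Evaluate: s_(n+1) = (-n**2 + n + 4)*factorial(n + 3); subtract s_(2) = 96 ⇒ S(n) = -n**2*factorial(n + 3) + n*factorial(n + 3) + 4*factorial(n + 3) - 96.

S(n) = - n^{2} \left(n + 3\right)! + n \left(n + 3\right)! + 4 \left(n + 3\right)! - 96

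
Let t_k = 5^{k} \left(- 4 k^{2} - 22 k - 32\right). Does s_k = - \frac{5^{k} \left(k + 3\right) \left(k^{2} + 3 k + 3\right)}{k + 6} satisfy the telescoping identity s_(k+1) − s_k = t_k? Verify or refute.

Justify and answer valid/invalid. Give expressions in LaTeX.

s_(k+1) = -5**(k + 1)*(k + 4)*(3*k + (k + 1)**2 + 6)/(k + 7)
s_(k+1) − s_k = 5**k*(-4*k**4 - 62*k**3 - 351*k**2 - 857*k - 777)/(k**2 + 13*k + 42)
(s_(k+1) − s_k) − t_k = 5**k*(12*k**3 + 135*k**2 + 483*k + 567)/(k**2 + 13*k + 42)

Invalid: residual \frac{5^{k} \left(12 k^{3} + 135 k^{2} + 483 k + 567\right)}{k^{2} + 13 k + 42} ≠ 0.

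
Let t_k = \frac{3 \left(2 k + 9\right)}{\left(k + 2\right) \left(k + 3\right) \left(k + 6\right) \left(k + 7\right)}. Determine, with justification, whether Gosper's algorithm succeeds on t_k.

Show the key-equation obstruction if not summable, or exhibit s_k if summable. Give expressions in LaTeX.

Yes. s_k = \frac{k \left(k + 8\right)}{4 \left(k^{2} + 8 k + 12\right)}.

The ratio is (k + 2)*(k + 6)*(2*k + 11)/((k + 4)*(k + 8)*(2*k + 9)).
Gosper form: A/B · C(k+1)/C(k) with A=k + 2, B=k + 8, C=k**3 + 27*k**2/2 + 121*k/2 + 90.
Need (k + 2)·f(k+1) − (k + 7)·f(k) = k**3 + 27*k**2/2 + 121*k/2 + 90.
Degrees (1,1,3) ⇒ d ≤ 5.
Solve for f: f(k) = k*(k + 3)*(k + 4)*(k + 5)*(k + 8)/24 (degree 5 ≤ 5).
So s_k = (B(k−1)f/C)·t_k = (k*(k + 3)*(k + 7)*(k + 8)/(12*(2*k + 9)))·t_k = k*(k + 8)/(4*(k**2 + 8*k + 12)).
Verify: 3*(2*k + 9)/(k**4 + 18*k**3 + 113*k**2 + 288*k + 252) matches t_k.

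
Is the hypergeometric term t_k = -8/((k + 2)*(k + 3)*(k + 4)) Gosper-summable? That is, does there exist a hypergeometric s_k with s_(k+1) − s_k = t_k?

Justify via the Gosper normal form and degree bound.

Ratio r(k) = (k + 2)/(k + 5).
Normal form (A,B,C) = (k + 2, k + 5, 1).
Need (k + 2)·f(k+1) − (k + 4)·f(k) = 1.
d = 2 from the (1,1,0) case.
Match coefficients ⇒ f(k) = k*(k + 5)/12.
Certificate R = B(k−1)f/C = k*(k + 4)*(k + 5)/12 gives s_k = 2*k*(-k - 5)/(3*(k + 2)*(k + 3)).
Verify: -8/(k**3 + 9*k**2 + 26*k + 24) matches t_k.

Yes. s_k = 2*k*(-k - 5)/(3*(k + 2)*(k + 3)).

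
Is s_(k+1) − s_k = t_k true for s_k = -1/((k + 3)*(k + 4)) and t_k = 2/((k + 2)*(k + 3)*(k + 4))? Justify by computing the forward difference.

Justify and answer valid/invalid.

Invalid: residual -6/(k**4 + 14*k**3 + 71*k**2 + 154*k + 120) ≠ 0.

s_(k+1) = -1/((k + 4)*(k + 5))
s_(k+1) − s_k = 2/(k**3 + 12*k**2 + 47*k + 60)
(s_(k+1) − s_k) − t_k = -6/(k**4 + 14*k**3 + 71*k**2 + 154*k + 120)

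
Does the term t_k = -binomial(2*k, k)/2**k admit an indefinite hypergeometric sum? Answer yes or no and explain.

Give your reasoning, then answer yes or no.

The ratio is (2*k + 1)/(k + 1).
Take A(k)=2*k + 1, B(k)=k + 1, C(k)=1.
Set up (2*k + 1)·f(k+1) − (k)·f(k) − (1) = 0.
Degrees (1,1,0) ⇒ d ≤ -1.
d = -1 < 0 ⇒ no nonzero polynomial f; not summable.

No — key equation has no polynomial f.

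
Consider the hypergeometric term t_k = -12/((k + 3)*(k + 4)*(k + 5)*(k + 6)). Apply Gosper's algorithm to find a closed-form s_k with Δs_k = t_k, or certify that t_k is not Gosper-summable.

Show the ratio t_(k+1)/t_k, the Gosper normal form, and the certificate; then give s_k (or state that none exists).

The ratio is (k + 3)/(k + 7).
Take A(k)=k + 3, B(k)=k + 7, C(k)=1.
Solve (k + 3)·f(k+1) − (k + 6)·f(k) = 1.
d = 3 from the (1,1,0) case.
A polynomial solution: f(k) = k*(k**2 + 12*k + 47)/180.
Certificate R = B(k−1)f/C = k*(k + 6)*(k**2 + 12*k + 47)/180 gives s_k = k*(-k**2 - 12*k - 47)/(15*(k + 3)*(k + 4)*(k + 5)).
s_(k+1) − s_k = -12/(k**4 + 18*k**3 + 119*k**2 + 342*k + 360) = t_k.

s_k = k*(-k**2 - 12*k - 47)/(15*(k + 3)*(k + 4)*(k + 5))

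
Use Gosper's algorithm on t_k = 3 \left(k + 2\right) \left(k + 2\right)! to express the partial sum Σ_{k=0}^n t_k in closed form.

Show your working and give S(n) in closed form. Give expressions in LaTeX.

S(n) = 3 \left(n + 3\right)! - 6

t_(k+1)/t_k = (k + 3)**2/(k + 2).
A = k + 3, B = 1, C = k + 2.
Set up (k + 3)·f(k+1) − (1)·f(k) − (k + 2) = 0.
d = 0 from the (1,0,1) case.
A polynomial solution: f(k) = 1.
Get s_k = R·t_k = 3*factorial(k + 2) with R(k) = B(k−1)f(k)/C(k) = 1/(k + 2).
s_(k+1) − s_k = 3*(k + 2)*factorial(k + 2) = t_k.
s_(n+1) = 3*factorial(n + 3) and s_(0) = 6, so S(n) = 3*factorial(n + 3) - 6.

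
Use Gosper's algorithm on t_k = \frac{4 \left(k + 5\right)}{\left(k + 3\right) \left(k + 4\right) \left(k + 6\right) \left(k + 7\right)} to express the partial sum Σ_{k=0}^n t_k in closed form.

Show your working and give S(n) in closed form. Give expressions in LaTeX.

Step 1: r(k) = (k + 3)*(k + 6)**2/((k + 5)**2*(k + 8)).
Normal form (A,B,C) = (k + 3, k + 8, k**2 + 10*k + 25).
Key eq: (k + 3)·f(k+1) = (k + 7)·f(k) + (k**2 + 10*k + 25).
Bound: deg f ≤ 4.
A polynomial solution: f(k) = k*(k + 4)*(k + 5)*(k + 9)/36.
R(k) = B(k−1)·f(k)/C(k) = k*(k + 4)*(k + 7)*(k + 9)/(36*(k + 5)); s_k = R·t_k = k*(k + 9)/(9*(k**2 + 9*k + 18)).
Δs = 4*(k + 5)/(k**4 + 20*k**3 + 145*k**2 + 450*k + 504), as required.
s_(n+1) = (n**2 + 11*n + 10)/(9*(n**2 + 11*n + 28)) and s_(0) = 0, so S(n) = (n**2 + 11*n + 10)/(9*(n**2 + 11*n + 28)).

S(n) = \frac{n^{2} + 11 n + 10}{9 \left(n^{2} + 11 n + 28\right)}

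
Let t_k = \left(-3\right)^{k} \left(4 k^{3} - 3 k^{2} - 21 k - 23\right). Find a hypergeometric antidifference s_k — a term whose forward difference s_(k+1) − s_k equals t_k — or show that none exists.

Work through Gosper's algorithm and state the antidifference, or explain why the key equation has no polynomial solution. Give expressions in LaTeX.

s_k = \left(-3\right)^{k} \left(- k^{3} + 3 k^{2} + 3 k + 2\right)

Ratio r(k) = 3*(-4*k**3 - 9*k**2 + 15*k + 43)/(4*k**3 - 3*k**2 - 21*k - 23).
So A=-3 and B=1, with C=k**3 - 3*k**2/4 - 21*k/4 - 23/4.
f must satisfy (-3)·f(k+1) − (1)·f(k) = k**3 - 3*k**2/4 - 21*k/4 - 23/4.
Bound: deg f ≤ 3.
Match coefficients ⇒ f(k) = -(k**3 - 3*k**2 - 3*k - 2)/4.
R(k) = B(k−1)·f(k)/C(k) = -(k**3 - 3*k**2 - 3*k - 2)/(4*k**3 - 3*k**2 - 21*k - 23); s_k = R·t_k = (-3)**k*(-k**3 + 3*k**2 + 3*k + 2).
s_(k+1) − s_k = (-3)**k*(4*k**3 - 3*k**2 - 21*k - 23) = t_k.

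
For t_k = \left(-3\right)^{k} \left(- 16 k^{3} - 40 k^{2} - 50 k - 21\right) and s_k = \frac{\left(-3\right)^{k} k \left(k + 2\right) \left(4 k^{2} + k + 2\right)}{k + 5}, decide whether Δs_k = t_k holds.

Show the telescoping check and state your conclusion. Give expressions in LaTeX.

s_(k+1) = (-3)**(k + 1)*(k + 1)*(k + 3)*(k + 4*(k + 1)**2 + 3)/(k + 6)
s_(k+1) − s_k = (-3)**k*(-16*k**5 - 168*k**4 - 598*k**3 - 1018*k**2 - 912*k - 315)/(k**2 + 11*k + 30)
(s_(k+1) − s_k) − t_k = 3*(-3)**k*(16*k**4 + 124*k**3 + 251*k**2 + 273*k + 105)/(k**2 + 11*k + 30)

Invalid: residual \frac{3 \left(-3\right)^{k} \left(16 k^{4} + 124 k^{3} + 251 k^{2} + 273 k + 105\right)}{k^{2} + 11 k + 30} ≠ 0.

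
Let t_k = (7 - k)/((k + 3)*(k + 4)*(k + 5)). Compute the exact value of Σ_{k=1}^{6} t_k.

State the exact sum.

Step 1: r(k) = (k - 6)*(k + 3)/((k - 7)*(k + 6)).
Gosper form: A/B · C(k+1)/C(k) with A=k + 3, B=k + 6, C=k - 7.
Set up (k + 3)·f(k+1) − (k + 5)·f(k) − (k - 7) = 0.
deg f ≤ 2 (via 1,1,1).
Match coefficients ⇒ f(k) = -k*(k + 13)/6.
Certificate R = B(k−1)f/C = -k*(k + 5)*(k + 13)/(6*(k - 7)) gives s_k = k*(k + 13)/(6*(k + 3)*(k + 4)).
Δs = (7 - k)/(k**3 + 12*k**2 + 47*k + 60), as required.
Sum = s_(7) − s_(1); s_(7) = 7/33, s_(1) = 7/60 ⇒ 21/220.

Σ = 21/220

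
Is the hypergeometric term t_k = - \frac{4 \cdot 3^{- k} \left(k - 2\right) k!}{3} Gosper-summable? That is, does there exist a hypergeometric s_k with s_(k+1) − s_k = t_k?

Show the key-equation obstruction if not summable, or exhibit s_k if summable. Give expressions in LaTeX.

The ratio is (k**2 - 1)/(3*(k - 2)).
Factor: A=k/3 + 1/3; B=1; C=k - 2.
Need (k/3 + 1/3)·f(k+1) − (1)·f(k) = k - 2.
Bound: deg f ≤ 0.
A polynomial solution: f(k) = 3.
Certificate R = B(k−1)f/C = 3/(k - 2) gives s_k = -4*factorial(k)/3**k.
Check: Δs_k = -4*(k - 2)*factorial(k)/(3*3**k). ✓

Yes. s_k = - 4 \cdot 3^{- k} k!.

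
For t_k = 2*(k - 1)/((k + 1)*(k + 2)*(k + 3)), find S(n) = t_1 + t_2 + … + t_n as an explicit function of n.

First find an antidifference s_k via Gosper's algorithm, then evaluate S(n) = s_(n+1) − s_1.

S(n) = n*(n - 1)/(3*(n**2 + 5*n + 6))

r(k) = k*(k + 1)/((k - 1)*(k + 4)) after simplifying.
Normal form (A,B,C) = (k + 1, k + 4, k - 1).
f must satisfy (k + 1)·f(k+1) − (k + 3)·f(k) = k - 1.
From deg A=1, deg B=1, deg C=1: d=2.
A polynomial solution: f(k) = -k.
Then R = B(k−1)f/C = -k*(k + 3)/(k - 1), so s_k = R(k)·t_k = -2*k/((k + 1)*(k + 2)).
Δs = 2*(k - 1)/(k**3 + 6*k**2 + 11*k + 6), as required.
Telescope: S(n) = s_(n+1) − s_(1) = 2*(-n - 1)/(n**2 + 5*n + 6) − (-1/3) = n*(n - 1)/(3*(n**2 + 5*n + 6)).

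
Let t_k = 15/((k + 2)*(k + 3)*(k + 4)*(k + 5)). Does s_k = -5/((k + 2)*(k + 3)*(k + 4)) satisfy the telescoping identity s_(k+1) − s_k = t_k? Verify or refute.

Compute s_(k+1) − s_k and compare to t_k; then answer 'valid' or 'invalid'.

valid (s_(k+1) − s_k reduces to t_k)

s_(k+1) = -5/((k + 3)*(k + 4)*(k + 5))
s_(k+1) − s_k = 15/((k + 2)*(k + 3)*(k + 4)*(k + 5))
(s_(k+1) − s_k) − t_k = 0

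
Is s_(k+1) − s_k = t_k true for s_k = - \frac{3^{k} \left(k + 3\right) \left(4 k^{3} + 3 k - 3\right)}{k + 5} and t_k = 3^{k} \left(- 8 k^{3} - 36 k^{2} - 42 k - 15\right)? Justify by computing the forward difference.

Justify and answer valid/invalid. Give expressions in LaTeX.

s_(k+1) = -3**(k + 1)*(k + 4)*(3*k + 4*(k + 1)**3)/(k + 6)
s_(k+1) − s_k = 3**k*(-8*k**5 - 108*k**4 - 534*k**3 - 1113*k**2 - 981*k - 294)/(k**2 + 11*k + 30)
(s_(k+1) − s_k) − t_k = 3**k*(16*k**4 + 144*k**3 + 444*k**2 + 444*k + 156)/(k**2 + 11*k + 30)

Invalid: residual \frac{3^{k} \left(16 k^{4} + 144 k^{3} + 444 k^{2} + 444 k + 156\right)}{k^{2} + 11 k + 30} ≠ 0.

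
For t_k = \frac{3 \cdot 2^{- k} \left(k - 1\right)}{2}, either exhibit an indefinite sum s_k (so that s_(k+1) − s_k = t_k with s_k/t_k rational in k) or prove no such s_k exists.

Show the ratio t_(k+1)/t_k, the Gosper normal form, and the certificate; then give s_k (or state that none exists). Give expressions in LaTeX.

s_k = - 3 \cdot 2^{- k} k

Ratio r(k) = k/(2*(k - 1)).
A = 1/2, B = 1, C = k - 1.
f must satisfy (1/2)·f(k+1) − (1)·f(k) = k - 1.
Degrees (0,0,1) ⇒ d ≤ 1.
A polynomial solution: f(k) = -2*k.
Then R = B(k−1)f/C = -2*k/(k - 1), so s_k = R(k)·t_k = -3*k/2**k.
Check: Δs_k = 3*(k - 1)/(2*2**k). ✓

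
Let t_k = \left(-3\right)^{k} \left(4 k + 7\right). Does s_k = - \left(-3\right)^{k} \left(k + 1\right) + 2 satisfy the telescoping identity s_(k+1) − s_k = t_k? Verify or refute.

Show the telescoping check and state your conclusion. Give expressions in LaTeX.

s_(k+1) = 3*(-3)**k*(k + 2) + 2
s_(k+1) − s_k = (-3)**k*(4*k + 7)
(s_(k+1) − s_k) − t_k = 0

valid (s_(k+1) − s_k reduces to t_k)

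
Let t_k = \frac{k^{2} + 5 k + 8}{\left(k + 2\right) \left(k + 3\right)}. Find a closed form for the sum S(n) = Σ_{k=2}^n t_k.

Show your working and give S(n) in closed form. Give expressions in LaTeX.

S(n) = \frac{2 n^{2} + 5 n - 7}{2 \left(n + 3\right)}

Ratio r(k) = (k + 2)*(5*k + (k + 1)**2 + 13)/((k + 4)*(k**2 + 5*k + 8)).
A = k + 2, B = k + 4, C = k**2 + 5*k + 8.
Need (k + 2)·f(k+1) − (k + 3)·f(k) = k**2 + 5*k + 8.
Degrees (1,1,2) ⇒ d ≤ 2.
A polynomial solution: f(k) = k*(k + 3).
Certificate R = B(k−1)f/C = k*(k + 3)**2/(k**2 + 5*k + 8) gives s_k = k*(k + 3)/(k + 2).
Verify: (k**2 + 5*k + 8)/(k**2 + 5*k + 6) matches t_k.
Evaluate: s_(n+1) = (n**2 + 5*n + 4)/(n + 3); subtract s_(2) = 5/2 ⇒ S(n) = (2*n**2 + 5*n - 7)/(2*(n + 3)).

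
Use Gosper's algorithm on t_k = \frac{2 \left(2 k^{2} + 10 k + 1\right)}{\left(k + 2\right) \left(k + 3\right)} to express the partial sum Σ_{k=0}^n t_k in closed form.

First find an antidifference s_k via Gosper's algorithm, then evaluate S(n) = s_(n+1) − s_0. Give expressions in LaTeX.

The ratio is (k + 2)*(10*k + 2*(k + 1)**2 + 11)/((k + 4)*(2*k**2 + 10*k + 1)).
A = k + 2, B = k + 4, C = k**2 + 5*k + 1/2.
Need (k + 2)·f(k+1) − (k + 3)·f(k) = k**2 + 5*k + 1/2.
Degrees (1,1,2) ⇒ d ≤ 2.
Solving with deg f ≤ 2: f(k) = k*(4*k - 3)/4.
Get s_k = R·t_k = k*(4*k - 3)/(k + 2) with R(k) = B(k−1)f(k)/C(k) = k*(k + 3)*(4*k - 3)/(2*(2*k**2 + 10*k + 1)).
s_(k+1) − s_k = 2*(2*k**2 + 10*k + 1)/(k**2 + 5*k + 6) = t_k.
Evaluate: s_(n+1) = (4*n**2 + 5*n + 1)/(n + 3); subtract s_(0) = 0 ⇒ S(n) = (4*n**2 + 5*n + 1)/(n + 3).

S(n) = \frac{4 n^{2} + 5 n + 1}{n + 3}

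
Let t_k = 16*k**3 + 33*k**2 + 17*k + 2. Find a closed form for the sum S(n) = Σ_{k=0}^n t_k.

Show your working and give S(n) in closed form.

Ratio r(k) = (16*k**3 + 81*k**2 + 131*k + 68)/(16*k**3 + 33*k**2 + 17*k + 2).
A = 1, B = 1, C = k**3 + 33*k**2/16 + 17*k/16 + 1/8.
Key eq: (1)·f(k+1) = (1)·f(k) + (k**3 + 33*k**2/16 + 17*k/16 + 1/8).
deg f ≤ 4 (via 0,0,3).
Coefficient equations give f(k) = k*(4*k**3 + 3*k**2 - 4*k - 1)/16.
So s_k = (B(k−1)f/C)·t_k = (k*(4*k**3 + 3*k**2 - 4*k - 1)/(16*k**3 + 33*k**2 + 17*k + 2))·t_k = k*(4*k**3 + 3*k**2 - 4*k - 1).
Δs = 16*k**3 + 33*k**2 + 17*k + 2, as required.
Telescope: S(n) = s_(n+1) − s_(0) = 4*n**4 + 19*n**3 + 29*n**2 + 16*n + 2 − (0) = 4*n**4 + 19*n**3 + 29*n**2 + 16*n + 2.

S(n) = 4*n**4 + 19*n**3 + 29*n**2 + 16*n + 2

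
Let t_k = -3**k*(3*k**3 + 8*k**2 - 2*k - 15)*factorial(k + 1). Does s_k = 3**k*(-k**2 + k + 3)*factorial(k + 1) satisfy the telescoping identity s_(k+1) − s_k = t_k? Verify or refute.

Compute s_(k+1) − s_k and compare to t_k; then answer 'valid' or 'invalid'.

s_(k+1) = -3**(k + 1)*(k**2 + k - 3)*factorial(k + 2)
s_(k+1) − s_k = -3**k*(3*k**3 + 8*k**2 - 2*k - 15)*factorial(k + 1)
(s_(k+1) − s_k) − t_k = 0

valid; difference matches t_k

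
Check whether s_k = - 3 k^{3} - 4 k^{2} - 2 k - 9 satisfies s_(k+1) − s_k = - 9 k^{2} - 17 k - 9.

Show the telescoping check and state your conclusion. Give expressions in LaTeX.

s_(k+1) = -3*k**3 - 13*k**2 - 19*k - 18
s_(k+1) − s_k = -9*k**2 - 17*k - 9
(s_(k+1) − s_k) − t_k = 0

valid (s_(k+1) − s_k reduces to t_k)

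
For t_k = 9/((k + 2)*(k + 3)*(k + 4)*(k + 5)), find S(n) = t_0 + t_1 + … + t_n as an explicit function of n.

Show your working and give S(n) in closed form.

S(n) = (n**3 + 12*n**2 + 47*n + 36)/(8*(n**3 + 12*n**2 + 47*n + 60))

Step 1: r(k) = (k + 2)/(k + 6).
A = k + 2, B = k + 6, C = 1.
Set up (k + 2)·f(k+1) − (k + 5)·f(k) − (1) = 0.
deg f ≤ 3 (via 1,1,0).
Match coefficients ⇒ f(k) = k*(k**2 + 9*k + 26)/72.
Get s_k = R·t_k = k*(k**2 + 9*k + 26)/(8*(k + 2)*(k + 3)*(k + 4)) with R(k) = B(k−1)f(k)/C(k) = k*(k + 5)*(k**2 + 9*k + 26)/72.
s_(k+1) − s_k = 9/(k**4 + 14*k**3 + 71*k**2 + 154*k + 120) = t_k.
Σ_(k=0)^n t_k = s_(n+1) − s_(0) = ((n**3 + 12*n**2 + 47*n + 36)/(8*(n**3 + 12*n**2 + 47*n + 60))) − (0), i.e. (n**3 + 12*n**2 + 47*n + 36)/(8*(n**3 + 12*n**2 + 47*n + 60)).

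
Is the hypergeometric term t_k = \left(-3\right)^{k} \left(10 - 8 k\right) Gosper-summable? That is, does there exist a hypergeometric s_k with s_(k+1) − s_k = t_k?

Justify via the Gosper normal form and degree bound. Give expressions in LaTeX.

Yes. s_k = 2 \left(-3\right)^{k} \left(k - 2\right).

r(k) = 3*(1 - 4*k)/(4*k - 5) after simplifying.
So A=-3 and B=1, with C=k - 5/4.
Set up (-3)·f(k+1) − (1)·f(k) − (k - 5/4) = 0.
Degrees (0,0,1) ⇒ d ≤ 1.
Match coefficients ⇒ f(k) = -(k - 2)/4.
So s_k = (B(k−1)f/C)·t_k = (-(k - 2)/(4*k - 5))·t_k = 2*(-3)**k*(k - 2).
s_(k+1) − s_k = (-3)**k*(10 - 8*k) = t_k.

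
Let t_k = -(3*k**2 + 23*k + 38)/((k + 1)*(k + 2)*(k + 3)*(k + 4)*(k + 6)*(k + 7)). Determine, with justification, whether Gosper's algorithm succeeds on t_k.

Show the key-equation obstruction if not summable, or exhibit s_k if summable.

r(k) = (k + 1)*(k + 6)*(23*k + 3*(k + 1)**2 + 61)/((k + 5)*(k + 8)*(3*k**2 + 23*k + 38)) after simplifying.
So A=k + 1 and B=k + 8, with C=k**3 + 38*k**2/3 + 51*k + 190/3.
Key eq: (k + 1)·f(k+1) = (k + 7)·f(k) + (k**3 + 38*k**2/3 + 51*k + 190/3).
d = 6 from the (1,1,3) case.
Match coefficients ⇒ f(k) = k*(k + 2)*(k + 4)*(k + 5)*(k**2 + 10*k + 27)/54.
Then R = B(k−1)f/C = k*(k + 2)*(k + 4)*(k + 7)*(k**2 + 10*k + 27)/(18*(3*k**2 + 23*k + 38)), so s_k = R(k)·t_k = k*(-k**2 - 10*k - 27)/(18*(k**3 + 10*k**2 + 27*k + 18)).
Check: Δs_k = (-3*k**2 - 23*k - 38)/(k**6 + 23*k**5 + 207*k**4 + 925*k**3 + 2144*k**2 + 2412*k + 1008). ✓

Yes. s_k = k*(-k**2 - 10*k - 27)/(18*(k**3 + 10*k**2 + 27*k + 18)).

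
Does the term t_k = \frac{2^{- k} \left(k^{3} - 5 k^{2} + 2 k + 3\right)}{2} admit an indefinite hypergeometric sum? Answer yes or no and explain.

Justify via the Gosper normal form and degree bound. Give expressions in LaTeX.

Yes. s_k = 2^{- k} \left(- k^{3} + 2 k^{2} - k - 3\right).

The ratio is (k**3 - 2*k**2 - 5*k + 1)/(2*(k**3 - 5*k**2 + 2*k + 3)).
Factor: A=1/2; B=1; C=k**3 - 5*k**2 + 2*k + 3.
f must satisfy (1/2)·f(k+1) − (1)·f(k) = k**3 - 5*k**2 + 2*k + 3.
From deg A=0, deg B=0, deg C=3: d=3.
Match coefficients ⇒ f(k) = -2*(k**3 - 2*k**2 + k + 3).
So s_k = (B(k−1)f/C)·t_k = (-2*(k**3 - 2*k**2 + k + 3)/(k**3 - 5*k**2 + 2*k + 3))·t_k = (-k**3 + 2*k**2 - k - 3)/2**k.
Δs = (k**3 - 5*k**2 + 2*k + 3)/(2*2**k), as required.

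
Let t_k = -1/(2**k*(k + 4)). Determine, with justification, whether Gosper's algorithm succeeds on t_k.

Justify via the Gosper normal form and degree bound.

No — t_k has no hypergeometric antidifference.

Ratio r(k) = (k + 4)/(2*(k + 5)).
Normal form (A,B,C) = (k/2 + 2, k + 5, 1).
Key eq: (k/2 + 2)·f(k+1) = (k + 4)·f(k) + (1).
Degrees (1,1,0) ⇒ d ≤ -1.
d = -1 < 0 ⇒ no nonzero polynomial f; not summable.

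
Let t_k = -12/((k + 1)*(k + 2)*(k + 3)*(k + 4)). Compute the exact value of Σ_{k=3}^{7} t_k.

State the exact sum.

Σ = -29/990

Ratio r(k) = (k + 1)/(k + 5).
Normal form (A,B,C) = (k + 1, k + 5, 1).
Solve (k + 1)·f(k+1) − (k + 4)·f(k) = 1.
deg f ≤ 3 (via 1,1,0).
Coefficient equations give f(k) = k*(k**2 + 6*k + 11)/18.
Certificate R = B(k−1)f/C = k*(k + 4)*(k**2 + 6*k + 11)/18 gives s_k = 2*k*(-k**2 - 6*k - 11)/(3*(k + 1)*(k + 2)*(k + 3)).
Δs = -12/(k**4 + 10*k**3 + 35*k**2 + 50*k + 24), as required.
Telescoping: Σ = s_(8) − s_(3) = -328/495 − (-19/30) = -29/990.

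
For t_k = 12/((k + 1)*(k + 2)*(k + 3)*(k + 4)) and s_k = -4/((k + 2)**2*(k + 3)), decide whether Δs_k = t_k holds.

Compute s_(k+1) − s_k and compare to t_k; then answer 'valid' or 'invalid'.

s_(k+1) = -4/((k + 3)**2*(k + 4))
s_(k+1) − s_k = 4*(3*k + 8)/(k**5 + 14*k**4 + 77*k**3 + 208*k**2 + 276*k + 144)
(s_(k+1) − s_k) − t_k = 8*(-2*k - 5)/(k**6 + 15*k**5 + 91*k**4 + 285*k**3 + 484*k**2 + 420*k + 144)

Invalid: residual 8*(-2*k - 5)/(k**6 + 15*k**5 + 91*k**4 + 285*k**3 + 484*k**2 + 420*k + 144) ≠ 0.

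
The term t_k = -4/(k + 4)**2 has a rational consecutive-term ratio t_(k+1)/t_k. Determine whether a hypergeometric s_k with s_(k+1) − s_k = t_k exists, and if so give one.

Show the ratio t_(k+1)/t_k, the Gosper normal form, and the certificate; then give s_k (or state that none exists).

r(k) = (k + 4)**2/(k + 5)**2 after simplifying.
So A=k**2 + 8*k + 16 and B=k**2 + 10*k + 25, with C=1.
Solve (k**2 + 8*k + 16)·f(k+1) − (k**2 + 8*k + 16)·f(k) = 1.
From deg A=2, deg B=2, deg C=0: d=0.
f = c0 ⇒ A·f(k+1) − B(k−1)·f(k) − C = -1. The system {-1 = 0} is inconsistent; no antidifference.

none (Gosper's algorithm certifies no s_k)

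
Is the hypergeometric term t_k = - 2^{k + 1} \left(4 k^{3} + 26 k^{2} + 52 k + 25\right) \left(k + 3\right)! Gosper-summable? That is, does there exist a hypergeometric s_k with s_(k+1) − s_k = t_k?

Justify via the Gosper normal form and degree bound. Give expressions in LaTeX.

Compute t_(k+1)/t_k: get 2*(4*k**4 + 54*k**3 + 268*k**2 + 571*k + 428)/(4*k**3 + 26*k**2 + 52*k + 25).
Take A(k)=2*k + 8, B(k)=1, C(k)=k**3 + 13*k**2/2 + 13*k + 25/4.
Key eq: (2*k + 8)·f(k+1) = (1)·f(k) + (k**3 + 13*k**2/2 + 13*k + 25/4).
Bound: deg f ≤ 2.
Match coefficients ⇒ f(k) = (2*k**2 + 2*k - 1)/4.
Get s_k = R·t_k = -2**(k + 1)*(2*k**2 + 2*k - 1)*factorial(k + 3) with R(k) = B(k−1)f(k)/C(k) = (2*k**2 + 2*k - 1)/(4*k**3 + 26*k**2 + 52*k + 25).
Δs = -2**(k + 1)*(4*k**3 + 26*k**2 + 52*k + 25)*factorial(k + 3), as required.

Yes. s_k = - 2^{k + 1} \left(2 k^{2} + 2 k - 1\right) \left(k + 3\right)!.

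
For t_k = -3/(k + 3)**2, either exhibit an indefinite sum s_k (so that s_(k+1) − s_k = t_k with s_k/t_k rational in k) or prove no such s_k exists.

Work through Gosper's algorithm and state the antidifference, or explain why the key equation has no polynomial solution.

none (Gosper's algorithm certifies no s_k)

Step 1: r(k) = (k + 3)**2/(k + 4)**2.
A = k**2 + 6*k + 9, B = k**2 + 8*k + 16, C = 1.
Key eq: (k**2 + 6*k + 9)·f(k+1) = (k**2 + 6*k + 9)·f(k) + (1).
d = 0 from the (2,2,0) case.
Write f(k) = c0. Then LHS − RHS = -1, requiring -1 = 0: contradictory. No certificate.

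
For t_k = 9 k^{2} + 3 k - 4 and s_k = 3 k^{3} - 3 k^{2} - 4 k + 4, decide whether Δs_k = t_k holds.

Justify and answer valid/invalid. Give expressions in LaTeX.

valid (s_(k+1) − s_k reduces to t_k)

s_(k+1) = k*(3*k**2 + 6*k - 1)
s_(k+1) − s_k = 9*k**2 + 3*k - 4
(s_(k+1) − s_k) − t_k = 0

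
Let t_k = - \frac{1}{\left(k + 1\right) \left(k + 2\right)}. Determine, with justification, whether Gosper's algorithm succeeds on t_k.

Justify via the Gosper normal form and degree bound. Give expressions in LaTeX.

t_(k+1)/t_k = (k + 1)/(k + 3).
So A=k + 1 and B=k + 3, with C=1.
f must satisfy (k + 1)·f(k+1) − (k + 2)·f(k) = 1.
Bound: deg f ≤ 1.
Coefficient equations give f(k) = k.
Get s_k = R·t_k = -k/(k + 1) with R(k) = B(k−1)f(k)/C(k) = k*(k + 2).
Verify: -1/(k**2 + 3*k + 2) matches t_k.

Yes. s_k = - \frac{k}{k + 1}.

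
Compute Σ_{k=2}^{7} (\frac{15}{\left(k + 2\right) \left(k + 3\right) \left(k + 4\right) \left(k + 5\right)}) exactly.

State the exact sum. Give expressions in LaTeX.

Σ = 5/132

Ratio r(k) = (k + 2)/(k + 6).
So A=k + 2 and B=k + 6, with C=1.
Set up (k + 2)·f(k+1) − (k + 5)·f(k) − (1) = 0.
Bound: deg f ≤ 3.
Solve for f: f(k) = k*(k**2 + 9*k + 26)/72 (degree 3 ≤ 3).
Get s_k = R·t_k = 5*k*(k**2 + 9*k + 26)/(24*(k + 2)*(k + 3)*(k + 4)) with R(k) = B(k−1)f(k)/C(k) = k*(k + 5)*(k**2 + 9*k + 26)/72.
Verify: 15/(k**4 + 14*k**3 + 71*k**2 + 154*k + 120) matches t_k.
Σ_(k=2)^(7) t_k = s_(8) − s_(2) = 9/44 − (1/6) = 5/132.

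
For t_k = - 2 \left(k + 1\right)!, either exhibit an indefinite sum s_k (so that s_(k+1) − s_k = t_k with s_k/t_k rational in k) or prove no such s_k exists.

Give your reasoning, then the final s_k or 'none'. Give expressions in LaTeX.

none — t_k is not Gosper-summable

The ratio is k + 2.
Normal form (A,B,C) = (k + 2, 1, 1).
f must satisfy (k + 2)·f(k+1) − (1)·f(k) = 1.
d = -1 from the (1,0,0) case.
deg f ≤ -1 is impossible — no certificate.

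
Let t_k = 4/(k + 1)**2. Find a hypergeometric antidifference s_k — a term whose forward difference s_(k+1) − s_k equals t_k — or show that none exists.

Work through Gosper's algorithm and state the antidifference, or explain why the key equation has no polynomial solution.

no hypergeometric antidifference exists

The ratio is (k + 1)**2/(k + 2)**2.
Normal form (A,B,C) = (k**2 + 2*k + 1, k**2 + 4*k + 4, 1).
Need (k**2 + 2*k + 1)·f(k+1) − (k**2 + 2*k + 1)·f(k) = 1.
From deg A=2, deg B=2, deg C=0: d=0.
Generic f = c0 gives residual -1; -1 = 0 cannot hold, so t_k is not Gosper-summable.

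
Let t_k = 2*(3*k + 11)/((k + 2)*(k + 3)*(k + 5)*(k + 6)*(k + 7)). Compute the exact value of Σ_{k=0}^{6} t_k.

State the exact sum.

r(k) = (k + 2)*(k + 5)*(3*k + 14)/((k + 4)*(k + 8)*(3*k + 11)) after simplifying.
Take A(k)=k + 2, B(k)=k + 8, C(k)=k**2 + 23*k/3 + 44/3.
Need (k + 2)·f(k+1) − (k + 7)·f(k) = k**2 + 23*k/3 + 44/3.
Bound: deg f ≤ 5.
A polynomial solution: f(k) = k*(k + 3)*(k + 4)*(k**2 + 13*k + 52)/180.
Then R = B(k−1)f/C = k*(k + 3)*(k + 7)*(k**2 + 13*k + 52)/(60*(3*k + 11)), so s_k = R(k)·t_k = k*(k**2 + 13*k + 52)/(30*(k**3 + 13*k**2 + 52*k + 60)).
s_(k+1) − s_k = 2*(3*k + 11)/(k**5 + 23*k**4 + 203*k**3 + 853*k**2 + 1692*k + 1260) = t_k.
Sum = s_(7) − s_(0); s_(7) = 56/1755, s_(0) = 0 ⇒ 56/1755.

Σ = 56/1755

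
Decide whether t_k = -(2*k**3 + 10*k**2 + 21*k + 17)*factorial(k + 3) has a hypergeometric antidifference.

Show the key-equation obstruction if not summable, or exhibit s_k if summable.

Yes. s_k = -(2*k**2 + 3)*factorial(k + 3).

Ratio r(k) = (2*k**4 + 24*k**3 + 111*k**2 + 238*k + 200)/(2*k**3 + 10*k**2 + 21*k + 17).
Take A(k)=k + 4, B(k)=1, C(k)=k**3 + 5*k**2 + 21*k/2 + 17/2.
Key eq: (k + 4)·f(k+1) = (1)·f(k) + (k**3 + 5*k**2 + 21*k/2 + 17/2).
deg f ≤ 2 (via 1,0,3).
Solving with deg f ≤ 2: f(k) = (2*k**2 + 3)/2.
Get s_k = R·t_k = -(2*k**2 + 3)*factorial(k + 3) with R(k) = B(k−1)f(k)/C(k) = (2*k**2 + 3)/(2*k**3 + 10*k**2 + 21*k + 17).
Verify: -(2*k**3 + 10*k**2 + 21*k + 17)*factorial(k + 3) matches t_k.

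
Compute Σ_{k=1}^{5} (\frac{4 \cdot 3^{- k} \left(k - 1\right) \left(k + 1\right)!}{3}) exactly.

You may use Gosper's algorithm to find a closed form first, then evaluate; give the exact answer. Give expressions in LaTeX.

t_(k+1)/t_k = k*(k + 2)/(3*(k - 1)).
Normal form (A,B,C) = (k/3 + 2/3, 1, k - 1).
Need (k/3 + 2/3)·f(k+1) − (1)·f(k) = k - 1.
Degrees (1,0,1) ⇒ d ≤ 0.
Solving with deg f ≤ 0: f(k) = 3.
Get s_k = R·t_k = 4*factorial(k + 1)/3**k with R(k) = B(k−1)f(k)/C(k) = 3/(k - 1).
Check: Δs_k = 4*(k - 1)*factorial(k + 1)/(3*3**k). ✓
Σ_(k=1)^(5) t_k = s_(6) − s_(1) = 2240/81 − (8/3) = 2024/81.

Σ = 2024/81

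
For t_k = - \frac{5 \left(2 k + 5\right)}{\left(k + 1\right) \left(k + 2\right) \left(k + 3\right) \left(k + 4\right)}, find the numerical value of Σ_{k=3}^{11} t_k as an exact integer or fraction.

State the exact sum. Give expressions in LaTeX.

r(k) = (k + 1)*(2*k + 7)/((k + 5)*(2*k + 5)) after simplifying.
Take A(k)=k + 1, B(k)=k + 5, C(k)=k + 5/2.
Set up (k + 1)·f(k+1) − (k + 4)·f(k) − (k + 5/2) = 0.
From deg A=1, deg B=1, deg C=1: d=3.
Coefficient equations give f(k) = k*(k + 2)*(k + 4)/6.
Then R = B(k−1)f/C = k*(k + 2)*(k + 4)**2/(3*(2*k + 5)), so s_k = R(k)·t_k = 5*k*(-k - 4)/(3*(k**2 + 4*k + 3)).
Verify: 5*(-2*k - 5)/(k**4 + 10*k**3 + 35*k**2 + 50*k + 24) matches t_k.
Telescoping: Σ = s_(12) − s_(3) = -64/39 − (-35/24) = -19/104.

Σ = -19/104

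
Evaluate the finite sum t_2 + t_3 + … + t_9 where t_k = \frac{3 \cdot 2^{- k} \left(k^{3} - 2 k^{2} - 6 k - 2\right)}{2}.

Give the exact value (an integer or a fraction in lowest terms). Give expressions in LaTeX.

Step 1: r(k) = (k**3 + k**2 - 7*k - 9)/(2*(k**3 - 2*k**2 - 6*k - 2)).
So A=1/2 and B=1, with C=k**3 - 2*k**2 - 6*k - 2.
Need (1/2)·f(k+1) − (1)·f(k) = k**3 - 2*k**2 - 6*k - 2.
From deg A=0, deg B=0, deg C=3: d=3.
Match coefficients ⇒ f(k) = -2*(k - 1)*(k + 1)**2.
Certificate R = B(k−1)f/C = -2*(k - 1)*(k + 1)**2/(k**3 - 2*k**2 - 6*k - 2) gives s_k = 3*(-k**3 - k**2 + k + 1)/2**k.
Verify: 3*(k**3 - 2*k**2 - 6*k - 2)/(2*2**k) matches t_k.
Telescoping: Σ = s_(10) − s_(2) = -3267/1024 − (-27/4) = 3645/1024.

Σ = 3645/1024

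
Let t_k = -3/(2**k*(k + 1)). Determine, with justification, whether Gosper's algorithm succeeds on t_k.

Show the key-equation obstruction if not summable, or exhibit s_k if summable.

The ratio is (k + 1)/(2*(k + 2)).
Gosper form: A/B · C(k+1)/C(k) with A=k/2 + 1/2, B=k + 2, C=1.
f must satisfy (k/2 + 1/2)·f(k+1) − (k + 1)·f(k) = 1.
deg f ≤ -1 (via 1,1,0).
Negative degree bound (-1): no f exists, t_k not Gosper-summable.

No. Not Gosper-summable.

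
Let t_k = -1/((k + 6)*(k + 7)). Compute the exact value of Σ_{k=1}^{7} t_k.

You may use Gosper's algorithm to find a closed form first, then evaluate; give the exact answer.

t_(k+1)/t_k = (k + 6)/(k + 8).
Gosper form: A/B · C(k+1)/C(k) with A=k + 6, B=k + 8, C=1.
Key eq: (k + 6)·f(k+1) = (k + 7)·f(k) + (1).
Degrees (1,1,0) ⇒ d ≤ 1.
A polynomial solution: f(k) = k/6.
Then R = B(k−1)f/C = k*(k + 7)/6, so s_k = R(k)·t_k = -k/(6*k + 36).
Check: Δs_k = -1/(k**2 + 13*k + 42). ✓
Telescoping: Σ = s_(8) − s_(1) = -2/21 − (-1/42) = -1/14.

Σ = -1/14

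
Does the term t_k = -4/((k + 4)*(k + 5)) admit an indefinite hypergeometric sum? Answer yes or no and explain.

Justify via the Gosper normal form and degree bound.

The ratio is (k + 4)/(k + 6).
Factor: A=k + 4; B=k + 6; C=1.
Set up (k + 4)·f(k+1) − (k + 5)·f(k) − (1) = 0.
d = 1 from the (1,1,0) case.
Match coefficients ⇒ f(k) = k/4.
So s_k = (B(k−1)f/C)·t_k = (k*(k + 5)/4)·t_k = -k/(k + 4).
Δs = -4/(k**2 + 9*k + 20), as required.

Yes. s_k = -k/(k + 4).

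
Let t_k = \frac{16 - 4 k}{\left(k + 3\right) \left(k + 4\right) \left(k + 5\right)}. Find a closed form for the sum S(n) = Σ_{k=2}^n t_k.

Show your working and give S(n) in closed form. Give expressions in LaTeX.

Ratio r(k) = (k - 3)*(k + 3)/((k - 4)*(k + 6)).
Normal form (A,B,C) = (k + 3, k + 6, k - 4).
Need (k + 3)·f(k+1) − (k + 5)·f(k) = k - 4.
From deg A=1, deg B=1, deg C=1: d=2.
Solving with deg f ≤ 2: f(k) = -k*(k + 31)/24.
Certificate R = B(k−1)f/C = -k*(k + 5)*(k + 31)/(24*(k - 4)) gives s_k = k*(k + 31)/(6*(k + 3)*(k + 4)).
Verify: 4*(4 - k)/(k**3 + 12*k**2 + 47*k + 60) matches t_k.
s_(n+1) = (n**2 + 33*n + 32)/(6*(n**2 + 9*n + 20)) and s_(2) = 11/30, so S(n) = (-n**2 + 11*n - 10)/(5*(n**2 + 9*n + 20)).

S(n) = \frac{- n^{2} + 11 n - 10}{5 \left(n^{2} + 9 n + 20\right)}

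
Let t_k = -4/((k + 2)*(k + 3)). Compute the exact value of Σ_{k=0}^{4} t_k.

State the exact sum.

Σ = -10/7

r(k) = (k + 2)/(k + 4) after simplifying.
Normal form (A,B,C) = (k + 2, k + 4, 1).
Solve (k + 2)·f(k+1) − (k + 3)·f(k) = 1.
deg f ≤ 1 (via 1,1,0).
A polynomial solution: f(k) = k/2.
Then R = B(k−1)f/C = k*(k + 3)/2, so s_k = R(k)·t_k = -2*k/(k + 2).
s_(k+1) − s_k = -4/(k**2 + 5*k + 6) = t_k.
Σ_(k=0)^(4) t_k = s_(5) − s_(0) = -10/7 − (0) = -10/7.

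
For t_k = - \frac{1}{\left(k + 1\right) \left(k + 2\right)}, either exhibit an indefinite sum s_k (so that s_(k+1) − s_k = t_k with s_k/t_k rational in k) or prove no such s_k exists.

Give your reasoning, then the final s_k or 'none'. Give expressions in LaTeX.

r(k) = (k + 1)/(k + 3) after simplifying.
Factor: A=k + 1; B=k + 3; C=1.
Solve (k + 1)·f(k+1) − (k + 2)·f(k) = 1.
From deg A=1, deg B=1, deg C=0: d=1.
A polynomial solution: f(k) = k.
Get s_k = R·t_k = -k/(k + 1) with R(k) = B(k−1)f(k)/C(k) = k*(k + 2).
s_(k+1) − s_k = -1/(k**2 + 3*k + 2) = t_k.

s_k = - \frac{k}{k + 1}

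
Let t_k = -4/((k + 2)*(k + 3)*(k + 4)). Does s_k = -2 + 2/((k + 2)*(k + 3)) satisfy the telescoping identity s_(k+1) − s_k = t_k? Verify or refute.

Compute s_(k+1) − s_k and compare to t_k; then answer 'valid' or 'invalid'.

s_(k+1) = -2 + 2/((k + 3)*(k + 4))
s_(k+1) − s_k = -4/(k**3 + 9*k**2 + 26*k + 24)
(s_(k+1) − s_k) − t_k = 0

Valid: the claim telescopes to t_k.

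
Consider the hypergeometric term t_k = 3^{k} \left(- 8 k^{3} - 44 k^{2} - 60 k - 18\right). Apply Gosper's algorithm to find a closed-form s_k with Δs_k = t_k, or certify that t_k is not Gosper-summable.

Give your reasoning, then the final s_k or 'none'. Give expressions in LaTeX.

s_k = 3^{k} \left(- 4 k^{3} - 4 k^{2} + 3\right)

Compute t_(k+1)/t_k: get 3*(4*k**3 + 34*k**2 + 86*k + 65)/(4*k**3 + 22*k**2 + 30*k + 9).
Gosper form: A/B · C(k+1)/C(k) with A=3, B=1, C=k**3 + 11*k**2/2 + 15*k/2 + 9/4.
Need (3)·f(k+1) − (1)·f(k) = k**3 + 11*k**2/2 + 15*k/2 + 9/4.
Degrees (0,0,3) ⇒ d ≤ 3.
Match coefficients ⇒ f(k) = (4*k**3 + 4*k**2 - 3)/8.
Certificate R = B(k−1)f/C = (4*k**3 + 4*k**2 - 3)/(2*(2*k + 3)*(2*k**2 + 8*k + 3)) gives s_k = 3**k*(-4*k**3 - 4*k**2 + 3).
Verify: 3**k*(-8*k**3 - 44*k**2 - 60*k - 18) matches t_k.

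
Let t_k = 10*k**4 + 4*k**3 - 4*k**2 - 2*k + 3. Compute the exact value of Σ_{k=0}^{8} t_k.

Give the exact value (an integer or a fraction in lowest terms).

Step 1: r(k) = (10*k**4 + 44*k**3 + 68*k**2 + 42*k + 11)/(10*k**4 + 4*k**3 - 4*k**2 - 2*k + 3).
Gosper form: A/B · C(k+1)/C(k) with A=1, B=1, C=k**4 + 2*k**3/5 - 2*k**2/5 - k/5 + 3/10.
Solve (1)·f(k+1) − (1)·f(k) = k**4 + 2*k**3/5 - 2*k**2/5 - k/5 + 3/10.
d = 5 from the (0,0,4) case.
A polynomial solution: f(k) = k*(2*k**4 - 4*k**3 + 2*k + 3)/10.
Then R = B(k−1)f/C = k*(2*k**4 - 4*k**3 + 2*k + 3)/(10*k**4 + 4*k**3 - 4*k**2 - 2*k + 3), so s_k = R(k)·t_k = k*(2*k**4 - 4*k**3 + 2*k + 3).
Check: Δs_k = 10*k**4 + 4*k**3 - 4*k**2 - 2*k + 3. ✓
Evaluate s at k=9 and k=0: 92043 and 0; difference 92043.

Σ = 92043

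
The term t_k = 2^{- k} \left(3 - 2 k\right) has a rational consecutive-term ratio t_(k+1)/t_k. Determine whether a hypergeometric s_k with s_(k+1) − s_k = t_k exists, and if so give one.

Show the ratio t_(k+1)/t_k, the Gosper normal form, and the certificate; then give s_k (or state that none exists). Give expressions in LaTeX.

t_(k+1)/t_k = (2*k - 1)/(2*(2*k - 3)).
So A=1/2 and B=1, with C=k - 3/2.
f must satisfy (1/2)·f(k+1) − (1)·f(k) = k - 3/2.
d = 1 from the (0,0,1) case.
A polynomial solution: f(k) = 1 - 2*k.
So s_k = (B(k−1)f/C)·t_k = (-2*(2*k - 1)/(2*k - 3))·t_k = 2*(2*k - 1)/2**k.
Verify: (3 - 2*k)/2**k matches t_k.

s_k = 2 \cdot 2^{- k} \left(2 k - 1\right)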